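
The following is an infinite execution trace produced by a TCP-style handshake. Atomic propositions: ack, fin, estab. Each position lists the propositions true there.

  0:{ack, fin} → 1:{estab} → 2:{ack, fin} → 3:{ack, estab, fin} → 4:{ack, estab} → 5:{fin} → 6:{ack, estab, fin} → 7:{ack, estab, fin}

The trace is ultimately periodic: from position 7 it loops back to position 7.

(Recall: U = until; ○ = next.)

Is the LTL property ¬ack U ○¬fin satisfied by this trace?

Walking from position 0: ○¬fin first holds at position 0, and ¬ack holds at every earlier position along the way, so ¬ack U ○¬fin holds.

Yes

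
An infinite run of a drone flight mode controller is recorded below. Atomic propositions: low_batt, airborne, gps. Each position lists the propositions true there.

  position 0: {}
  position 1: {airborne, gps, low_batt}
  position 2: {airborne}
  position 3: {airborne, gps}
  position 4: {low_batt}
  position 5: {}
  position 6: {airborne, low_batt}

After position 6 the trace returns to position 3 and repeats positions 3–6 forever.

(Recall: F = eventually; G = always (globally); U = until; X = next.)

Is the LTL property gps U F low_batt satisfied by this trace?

Satisfied

Walking from position 0: F low_batt first holds at position 0, and gps holds at every earlier position along the way, so gps U F low_batt holds.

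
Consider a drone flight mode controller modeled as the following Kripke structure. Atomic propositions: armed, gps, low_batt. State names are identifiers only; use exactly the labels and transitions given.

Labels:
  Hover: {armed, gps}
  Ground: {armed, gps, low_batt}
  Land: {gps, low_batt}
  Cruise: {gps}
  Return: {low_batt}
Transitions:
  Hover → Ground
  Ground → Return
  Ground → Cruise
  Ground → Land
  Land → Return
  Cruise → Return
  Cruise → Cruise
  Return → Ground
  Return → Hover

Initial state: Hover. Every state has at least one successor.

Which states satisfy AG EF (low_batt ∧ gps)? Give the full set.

{Hover, Ground, Land, Cruise, Return}

States satisfying EF (low_batt ∧ gps): {Hover, Ground, Land, Cruise, Return}.
States satisfying AG EF (low_batt ∧ gps): {Hover, Ground, Land, Cruise, Return}.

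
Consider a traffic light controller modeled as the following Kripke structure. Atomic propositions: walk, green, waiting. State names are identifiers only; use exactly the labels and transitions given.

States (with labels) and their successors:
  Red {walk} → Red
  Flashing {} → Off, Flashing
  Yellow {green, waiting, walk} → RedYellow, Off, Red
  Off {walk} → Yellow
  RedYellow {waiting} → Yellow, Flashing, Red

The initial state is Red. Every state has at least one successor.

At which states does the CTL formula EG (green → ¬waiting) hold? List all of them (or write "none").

States satisfying green → ¬waiting: {Red, Flashing, Off, RedYellow}.
States satisfying EG (green → ¬waiting): {Red, Flashing, RedYellow}.

{Red, Flashing, RedYellow}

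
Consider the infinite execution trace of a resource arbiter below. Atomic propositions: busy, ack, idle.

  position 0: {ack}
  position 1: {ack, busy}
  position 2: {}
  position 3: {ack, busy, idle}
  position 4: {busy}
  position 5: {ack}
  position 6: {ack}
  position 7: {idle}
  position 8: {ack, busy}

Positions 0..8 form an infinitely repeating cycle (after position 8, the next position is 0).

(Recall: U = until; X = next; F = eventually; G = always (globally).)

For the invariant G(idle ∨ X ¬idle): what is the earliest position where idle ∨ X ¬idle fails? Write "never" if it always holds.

2

Check idle ∨ X ¬idle at each position in order: 0 ✓, 1 ✓.
At position 2 the labels are {} and the next position 3 has {ack, busy, idle}, so idle ∨ X ¬idle is false there. This is the first violation.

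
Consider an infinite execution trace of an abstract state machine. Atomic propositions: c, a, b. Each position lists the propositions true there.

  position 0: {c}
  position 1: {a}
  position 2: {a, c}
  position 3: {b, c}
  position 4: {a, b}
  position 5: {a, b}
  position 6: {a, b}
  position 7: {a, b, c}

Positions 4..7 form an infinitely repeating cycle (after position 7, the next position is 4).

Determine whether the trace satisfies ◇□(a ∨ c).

□(a ∨ c) holds at position 0, which is reachable from 0, so ◇□(a ∨ c) holds.

Satisfied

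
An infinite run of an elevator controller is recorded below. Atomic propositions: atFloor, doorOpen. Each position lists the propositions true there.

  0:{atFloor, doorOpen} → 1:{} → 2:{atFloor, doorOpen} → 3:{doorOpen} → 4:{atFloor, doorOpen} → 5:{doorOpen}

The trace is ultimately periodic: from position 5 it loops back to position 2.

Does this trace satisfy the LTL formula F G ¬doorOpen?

G ¬doorOpen is false at every position 0..5, so it never becomes true and F G ¬doorOpen fails.

Does not hold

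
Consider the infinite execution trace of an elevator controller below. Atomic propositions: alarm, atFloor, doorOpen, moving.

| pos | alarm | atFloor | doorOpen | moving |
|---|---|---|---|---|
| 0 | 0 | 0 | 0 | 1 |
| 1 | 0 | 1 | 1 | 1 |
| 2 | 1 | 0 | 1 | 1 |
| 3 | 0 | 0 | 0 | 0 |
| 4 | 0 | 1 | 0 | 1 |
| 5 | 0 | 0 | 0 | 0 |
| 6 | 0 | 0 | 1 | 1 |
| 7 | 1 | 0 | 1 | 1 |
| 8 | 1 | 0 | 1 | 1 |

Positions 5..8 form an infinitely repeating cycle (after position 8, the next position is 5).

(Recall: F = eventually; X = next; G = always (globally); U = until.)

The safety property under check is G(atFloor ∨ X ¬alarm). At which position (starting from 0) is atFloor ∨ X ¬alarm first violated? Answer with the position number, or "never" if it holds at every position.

6

Check atFloor ∨ X ¬alarm at each position in order: 0 ✓, 1 ✓, 2 ✓, 3 ✓, 4 ✓, 5 ✓.
At position 6 the labels are {doorOpen, moving} and the next position 7 has {alarm, doorOpen, moving}, so atFloor ∨ X ¬alarm is false there. This is the first violation.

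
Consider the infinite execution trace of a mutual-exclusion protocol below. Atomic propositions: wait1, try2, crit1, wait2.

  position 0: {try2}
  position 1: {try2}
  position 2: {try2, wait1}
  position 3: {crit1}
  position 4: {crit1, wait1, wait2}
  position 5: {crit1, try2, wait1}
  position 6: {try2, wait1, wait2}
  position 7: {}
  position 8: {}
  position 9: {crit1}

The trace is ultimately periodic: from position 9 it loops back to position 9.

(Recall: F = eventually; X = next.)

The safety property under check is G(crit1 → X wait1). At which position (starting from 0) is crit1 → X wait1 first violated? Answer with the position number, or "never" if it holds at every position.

Check crit1 → X wait1 at each position in order: 0 ✓, 1 ✓, 2 ✓, 3 ✓, 4 ✓, 5 ✓, 6 ✓, 7 ✓, 8 ✓.
At position 9 the labels are {crit1} and the next position 9 has {crit1}, so crit1 → X wait1 is false there. This is the first violation.

9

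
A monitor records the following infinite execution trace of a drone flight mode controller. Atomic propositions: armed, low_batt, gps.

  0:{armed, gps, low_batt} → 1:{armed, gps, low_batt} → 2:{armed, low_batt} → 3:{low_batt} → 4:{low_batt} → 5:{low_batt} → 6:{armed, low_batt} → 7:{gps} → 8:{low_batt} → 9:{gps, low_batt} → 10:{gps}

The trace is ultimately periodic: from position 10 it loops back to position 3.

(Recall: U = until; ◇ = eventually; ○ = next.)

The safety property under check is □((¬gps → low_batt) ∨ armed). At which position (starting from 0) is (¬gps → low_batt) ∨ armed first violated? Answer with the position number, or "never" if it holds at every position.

(¬gps → low_batt) ∨ armed holds at every position 0..10, and those are all the positions the trace ever visits, so the invariant □((¬gps → low_batt) ∨ armed) is never violated.

never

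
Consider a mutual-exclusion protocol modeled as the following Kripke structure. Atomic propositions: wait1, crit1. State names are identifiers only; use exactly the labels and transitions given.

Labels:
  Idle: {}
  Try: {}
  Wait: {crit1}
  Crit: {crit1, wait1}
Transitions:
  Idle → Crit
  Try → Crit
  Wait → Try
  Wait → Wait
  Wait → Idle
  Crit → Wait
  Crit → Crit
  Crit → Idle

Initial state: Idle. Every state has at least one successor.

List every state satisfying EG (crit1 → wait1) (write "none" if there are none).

States satisfying crit1 → wait1: {Idle, Try, Crit}.
States satisfying EG (crit1 → wait1): {Idle, Try, Crit}.

{Idle, Try, Crit}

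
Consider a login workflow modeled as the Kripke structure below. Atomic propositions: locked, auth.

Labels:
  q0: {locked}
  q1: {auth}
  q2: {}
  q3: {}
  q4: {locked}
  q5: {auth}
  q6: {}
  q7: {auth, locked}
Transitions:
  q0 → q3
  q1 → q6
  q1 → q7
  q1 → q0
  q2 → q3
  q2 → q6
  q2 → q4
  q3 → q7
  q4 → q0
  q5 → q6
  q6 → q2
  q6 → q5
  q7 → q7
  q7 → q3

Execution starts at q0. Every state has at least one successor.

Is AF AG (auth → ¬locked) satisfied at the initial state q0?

No

States satisfying AG (auth → ¬locked): ∅.
States satisfying AF AG (auth → ¬locked): ∅.
There is a path from q0 along which AG (auth → ¬locked) never holds.
q0 ∉ Sat(AF AG (auth → ¬locked)).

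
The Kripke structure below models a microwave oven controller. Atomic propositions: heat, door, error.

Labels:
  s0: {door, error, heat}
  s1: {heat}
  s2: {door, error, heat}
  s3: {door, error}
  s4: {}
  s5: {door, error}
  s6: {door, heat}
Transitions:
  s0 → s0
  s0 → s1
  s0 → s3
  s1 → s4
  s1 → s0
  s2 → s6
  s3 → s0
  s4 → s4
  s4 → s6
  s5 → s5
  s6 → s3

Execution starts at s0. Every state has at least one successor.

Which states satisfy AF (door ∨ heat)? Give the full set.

States satisfying door ∨ heat: {s0, s1, s2, s3, s5, s6}.
States satisfying AF (door ∨ heat): {s0, s1, s2, s3, s5, s6}.

{s0, s1, s2, s3, s5, s6}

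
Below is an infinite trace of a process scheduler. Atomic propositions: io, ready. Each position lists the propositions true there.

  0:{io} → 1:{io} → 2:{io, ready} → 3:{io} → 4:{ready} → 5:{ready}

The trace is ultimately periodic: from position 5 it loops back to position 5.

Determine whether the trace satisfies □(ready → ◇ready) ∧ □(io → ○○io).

Violated

ready → ◇ready holds at every position 0..5, and those are all positions ever visited, so □(ready → ◇ready) holds.
Positions where ready holds: 2, 4, 5.
Check ◇ready at each: 2→ok, 4→ok, 5→ok.
io → ○○io must hold at every position from 0 onward. It fails at position 2, so □(io → ○○io) is false.
Positions where io holds: 0, 1, 2, 3.
Check ○○io at each: 0→ok, 1→ok, 2→fails, 3→fails.
At position 0: □(ready → ◇ready) is true; □(io → ○○io) is false; so □(ready → ◇ready) ∧ □(io → ○○io) is false.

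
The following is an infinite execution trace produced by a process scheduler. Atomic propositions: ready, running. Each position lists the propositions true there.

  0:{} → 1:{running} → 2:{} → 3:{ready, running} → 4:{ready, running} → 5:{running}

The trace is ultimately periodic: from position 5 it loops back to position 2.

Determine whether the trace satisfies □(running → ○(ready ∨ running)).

Does not hold

running → ○(ready ∨ running) must hold at every position from 0 onward. It fails at position 1, so □(running → ○(ready ∨ running)) is false.
Positions where running holds: 1, 3, 4, 5.
Check ○(ready ∨ running) at each: 1→fails, 3→ok, 4→ok, 5→fails.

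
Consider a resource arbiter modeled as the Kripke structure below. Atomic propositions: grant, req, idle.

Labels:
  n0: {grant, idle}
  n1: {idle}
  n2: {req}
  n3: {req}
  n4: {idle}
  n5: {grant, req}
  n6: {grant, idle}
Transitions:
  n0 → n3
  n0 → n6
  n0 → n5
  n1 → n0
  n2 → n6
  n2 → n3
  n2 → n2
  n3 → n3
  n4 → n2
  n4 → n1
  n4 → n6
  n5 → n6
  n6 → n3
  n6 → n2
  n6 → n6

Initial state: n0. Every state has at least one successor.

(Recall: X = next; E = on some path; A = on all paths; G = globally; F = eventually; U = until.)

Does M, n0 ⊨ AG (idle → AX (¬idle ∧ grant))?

No

States satisfying idle → AX (¬idle ∧ grant): {n2, n3, n5}.
States satisfying AG (idle → AX (¬idle ∧ grant)): {n3}.
n0 is reachable from n0 and violates idle → AX (¬idle ∧ grant), so AG fails at n0.
n0 ∉ Sat(AG (idle → AX (¬idle ∧ grant))).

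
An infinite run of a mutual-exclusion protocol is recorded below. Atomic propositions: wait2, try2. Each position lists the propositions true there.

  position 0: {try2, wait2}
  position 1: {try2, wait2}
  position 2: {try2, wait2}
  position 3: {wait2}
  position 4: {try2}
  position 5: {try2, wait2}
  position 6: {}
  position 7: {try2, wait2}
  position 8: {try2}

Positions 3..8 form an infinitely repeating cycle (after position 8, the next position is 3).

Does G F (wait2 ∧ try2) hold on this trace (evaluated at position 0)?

Yes

F (wait2 ∧ try2) holds at every position 0..8, and those are all positions ever visited, so G F (wait2 ∧ try2) holds.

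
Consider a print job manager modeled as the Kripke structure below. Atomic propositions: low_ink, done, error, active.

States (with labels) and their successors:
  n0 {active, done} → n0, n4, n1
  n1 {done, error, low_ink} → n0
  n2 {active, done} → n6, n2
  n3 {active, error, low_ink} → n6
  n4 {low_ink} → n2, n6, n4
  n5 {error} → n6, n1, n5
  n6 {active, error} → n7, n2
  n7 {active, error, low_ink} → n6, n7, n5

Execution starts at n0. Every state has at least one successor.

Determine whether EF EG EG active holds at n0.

States satisfying EG EG active: {n0, n2, n3, n6, n7}.
States satisfying EF EG EG active: {n0, n1, n2, n3, n4, n5, n6, n7}.
Some path from n0 reaches a state where EG EG active holds.
n0 ∈ Sat(EF EG EG active).

Holds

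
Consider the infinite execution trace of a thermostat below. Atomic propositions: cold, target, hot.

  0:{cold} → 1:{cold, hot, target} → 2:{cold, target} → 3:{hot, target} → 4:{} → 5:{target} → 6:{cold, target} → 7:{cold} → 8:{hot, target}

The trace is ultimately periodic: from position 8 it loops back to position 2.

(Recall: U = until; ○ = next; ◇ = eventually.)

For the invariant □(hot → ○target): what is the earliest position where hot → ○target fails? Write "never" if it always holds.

3

Check hot → ○target at each position in order: 0 ✓, 1 ✓, 2 ✓.
At position 3 the labels are {hot, target} and the next position 4 has {}, so hot → ○target is false there. This is the first violation.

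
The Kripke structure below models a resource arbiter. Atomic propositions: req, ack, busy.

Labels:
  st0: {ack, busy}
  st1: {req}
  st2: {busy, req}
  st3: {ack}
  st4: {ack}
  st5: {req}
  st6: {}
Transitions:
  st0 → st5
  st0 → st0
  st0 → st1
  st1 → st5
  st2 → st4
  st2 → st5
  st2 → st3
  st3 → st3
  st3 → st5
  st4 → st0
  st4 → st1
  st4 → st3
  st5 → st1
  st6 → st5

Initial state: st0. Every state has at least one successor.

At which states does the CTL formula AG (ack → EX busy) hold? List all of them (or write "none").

States satisfying ack → EX busy: {st0, st1, st2, st4, st5, st6}.
States satisfying AG (ack → EX busy): {st0, st1, st5, st6}.

{st0, st1, st5, st6}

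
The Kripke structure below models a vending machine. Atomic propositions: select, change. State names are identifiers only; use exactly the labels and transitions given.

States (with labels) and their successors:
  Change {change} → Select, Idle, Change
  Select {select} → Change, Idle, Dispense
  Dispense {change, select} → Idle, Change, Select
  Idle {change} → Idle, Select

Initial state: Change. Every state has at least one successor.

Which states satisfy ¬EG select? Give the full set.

{Change, Idle}

States satisfying select: {Select, Dispense}.
States satisfying EG select: {Select, Dispense}.
States satisfying ¬EG select: {Change, Idle}.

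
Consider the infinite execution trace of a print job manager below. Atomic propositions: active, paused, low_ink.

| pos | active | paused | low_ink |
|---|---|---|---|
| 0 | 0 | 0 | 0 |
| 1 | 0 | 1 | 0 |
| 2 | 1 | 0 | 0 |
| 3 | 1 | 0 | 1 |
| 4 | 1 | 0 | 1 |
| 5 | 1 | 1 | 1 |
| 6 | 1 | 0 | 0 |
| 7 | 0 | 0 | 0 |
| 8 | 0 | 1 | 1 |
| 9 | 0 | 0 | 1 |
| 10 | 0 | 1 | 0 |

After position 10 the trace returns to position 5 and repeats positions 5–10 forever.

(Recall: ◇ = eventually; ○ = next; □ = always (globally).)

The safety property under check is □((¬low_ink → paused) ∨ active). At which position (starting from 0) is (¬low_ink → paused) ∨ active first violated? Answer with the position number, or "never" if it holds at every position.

At position 0 the labels are {}, so (¬low_ink → paused) ∨ active is false there. This is the first violation.

0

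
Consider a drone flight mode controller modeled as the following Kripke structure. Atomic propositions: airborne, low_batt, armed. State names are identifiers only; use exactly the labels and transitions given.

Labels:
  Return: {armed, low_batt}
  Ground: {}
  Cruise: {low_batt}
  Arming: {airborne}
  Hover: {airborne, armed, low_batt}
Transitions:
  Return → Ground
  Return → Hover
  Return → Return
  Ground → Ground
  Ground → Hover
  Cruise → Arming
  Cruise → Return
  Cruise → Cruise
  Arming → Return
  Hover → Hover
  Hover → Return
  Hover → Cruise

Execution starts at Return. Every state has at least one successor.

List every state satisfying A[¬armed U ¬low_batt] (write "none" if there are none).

States satisfying ¬armed: {Ground, Cruise, Arming}.
States satisfying ¬low_batt: {Ground, Arming}.
States satisfying A[¬armed U ¬low_batt]: {Ground, Arming}.

{Ground, Arming}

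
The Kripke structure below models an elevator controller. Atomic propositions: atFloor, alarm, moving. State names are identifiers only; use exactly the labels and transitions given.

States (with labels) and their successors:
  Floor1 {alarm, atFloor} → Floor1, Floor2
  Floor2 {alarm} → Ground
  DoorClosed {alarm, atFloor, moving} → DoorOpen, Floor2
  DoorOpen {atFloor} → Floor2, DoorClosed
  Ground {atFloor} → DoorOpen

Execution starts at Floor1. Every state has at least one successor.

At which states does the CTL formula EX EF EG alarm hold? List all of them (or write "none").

States satisfying EF EG alarm: {Floor1}.
States satisfying EX EF EG alarm: {Floor1}.

{Floor1}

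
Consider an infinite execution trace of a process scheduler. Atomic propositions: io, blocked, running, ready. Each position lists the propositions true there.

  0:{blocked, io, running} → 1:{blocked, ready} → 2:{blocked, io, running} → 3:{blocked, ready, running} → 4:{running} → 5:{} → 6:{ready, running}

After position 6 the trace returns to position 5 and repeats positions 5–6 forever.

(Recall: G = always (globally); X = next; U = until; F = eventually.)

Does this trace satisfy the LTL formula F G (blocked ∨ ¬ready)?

No

G (blocked ∨ ¬ready) is false at every position 0..6, so it never becomes true and F G (blocked ∨ ¬ready) fails.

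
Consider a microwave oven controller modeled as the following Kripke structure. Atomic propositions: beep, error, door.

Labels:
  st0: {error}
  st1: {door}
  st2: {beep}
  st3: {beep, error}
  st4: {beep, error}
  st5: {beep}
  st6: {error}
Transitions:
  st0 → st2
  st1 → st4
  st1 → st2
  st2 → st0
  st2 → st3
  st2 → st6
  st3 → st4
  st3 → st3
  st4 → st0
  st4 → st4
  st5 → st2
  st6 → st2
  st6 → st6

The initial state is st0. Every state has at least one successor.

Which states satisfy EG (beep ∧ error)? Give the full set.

{st3, st4}

States satisfying beep ∧ error: {st3, st4}.
States satisfying EG (beep ∧ error): {st3, st4}.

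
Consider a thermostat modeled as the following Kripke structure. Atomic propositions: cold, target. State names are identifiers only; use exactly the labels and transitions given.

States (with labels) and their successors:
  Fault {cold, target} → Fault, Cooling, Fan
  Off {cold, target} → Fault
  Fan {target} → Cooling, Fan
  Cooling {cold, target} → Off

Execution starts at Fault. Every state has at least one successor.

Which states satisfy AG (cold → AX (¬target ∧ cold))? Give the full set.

States satisfying cold → AX (¬target ∧ cold): {Fan}.
States satisfying AG (cold → AX (¬target ∧ cold)): ∅.

none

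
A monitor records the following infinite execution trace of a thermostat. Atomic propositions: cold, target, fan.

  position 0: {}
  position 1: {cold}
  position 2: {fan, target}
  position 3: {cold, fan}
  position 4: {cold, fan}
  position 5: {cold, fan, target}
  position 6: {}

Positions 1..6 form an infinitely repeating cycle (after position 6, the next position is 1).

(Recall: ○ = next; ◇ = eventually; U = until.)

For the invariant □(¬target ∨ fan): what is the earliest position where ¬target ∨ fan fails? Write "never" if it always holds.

never

¬target ∨ fan holds at every position 0..6, and those are all the positions the trace ever visits, so the invariant □(¬target ∨ fan) is never violated.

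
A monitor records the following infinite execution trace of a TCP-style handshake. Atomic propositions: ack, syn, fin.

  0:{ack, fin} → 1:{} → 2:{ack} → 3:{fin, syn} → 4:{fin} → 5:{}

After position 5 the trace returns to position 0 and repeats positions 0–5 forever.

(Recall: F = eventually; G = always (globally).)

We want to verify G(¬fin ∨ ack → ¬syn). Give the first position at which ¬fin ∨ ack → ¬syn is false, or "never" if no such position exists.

never

¬fin ∨ ack → ¬syn holds at every position 0..5, and those are all the positions the trace ever visits, so the invariant G(¬fin ∨ ack → ¬syn) is never violated.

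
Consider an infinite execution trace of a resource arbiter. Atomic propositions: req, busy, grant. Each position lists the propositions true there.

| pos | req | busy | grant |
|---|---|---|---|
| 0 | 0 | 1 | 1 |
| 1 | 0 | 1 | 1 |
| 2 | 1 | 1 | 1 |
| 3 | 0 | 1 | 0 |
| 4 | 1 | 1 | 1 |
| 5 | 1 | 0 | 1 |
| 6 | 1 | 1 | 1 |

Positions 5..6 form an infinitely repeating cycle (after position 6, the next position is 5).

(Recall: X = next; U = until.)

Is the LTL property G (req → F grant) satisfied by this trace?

req → F grant holds at every position 0..6, and those are all positions ever visited, so G (req → F grant) holds.
Positions where req holds: 2, 4, 5, 6.
Check F grant at each: 2→ok, 4→ok, 5→ok, 6→ok.

Holds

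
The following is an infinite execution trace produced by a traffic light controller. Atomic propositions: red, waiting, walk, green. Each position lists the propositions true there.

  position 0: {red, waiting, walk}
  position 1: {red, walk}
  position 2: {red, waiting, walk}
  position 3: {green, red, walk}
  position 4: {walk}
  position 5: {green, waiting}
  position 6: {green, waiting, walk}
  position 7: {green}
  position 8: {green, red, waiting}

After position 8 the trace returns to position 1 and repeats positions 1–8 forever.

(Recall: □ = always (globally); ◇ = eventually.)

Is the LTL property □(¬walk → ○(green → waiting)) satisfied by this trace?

Holds

¬walk → ○(green → waiting) holds at every position 0..8, and those are all positions ever visited, so □(¬walk → ○(green → waiting)) holds.
Positions where ¬walk holds: 5, 7, 8.
Check ○(green → waiting) at each: 5→ok, 7→ok, 8→ok.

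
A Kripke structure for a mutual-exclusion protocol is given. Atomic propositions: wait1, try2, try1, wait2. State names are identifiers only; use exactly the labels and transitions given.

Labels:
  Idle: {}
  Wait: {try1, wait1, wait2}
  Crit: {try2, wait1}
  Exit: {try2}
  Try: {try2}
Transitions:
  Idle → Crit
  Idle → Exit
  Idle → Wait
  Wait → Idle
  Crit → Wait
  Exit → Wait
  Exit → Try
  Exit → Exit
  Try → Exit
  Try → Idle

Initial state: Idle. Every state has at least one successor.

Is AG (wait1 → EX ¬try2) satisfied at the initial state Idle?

Yes

States satisfying wait1 → EX ¬try2: {Idle, Wait, Crit, Exit, Try}.
States satisfying AG (wait1 → EX ¬try2): {Idle, Wait, Crit, Exit, Try}.
Every state reachable from Idle satisfies wait1 → EX ¬try2.
Idle ∈ Sat(AG (wait1 → EX ¬try2)).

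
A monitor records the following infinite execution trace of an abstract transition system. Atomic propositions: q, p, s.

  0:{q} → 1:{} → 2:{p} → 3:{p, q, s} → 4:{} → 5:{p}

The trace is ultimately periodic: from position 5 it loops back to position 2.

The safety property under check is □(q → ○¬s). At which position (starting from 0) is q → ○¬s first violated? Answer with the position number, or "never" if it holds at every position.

q → ○¬s holds at every position 0..5, and those are all the positions the trace ever visits, so the invariant □(q → ○¬s) is never violated.

never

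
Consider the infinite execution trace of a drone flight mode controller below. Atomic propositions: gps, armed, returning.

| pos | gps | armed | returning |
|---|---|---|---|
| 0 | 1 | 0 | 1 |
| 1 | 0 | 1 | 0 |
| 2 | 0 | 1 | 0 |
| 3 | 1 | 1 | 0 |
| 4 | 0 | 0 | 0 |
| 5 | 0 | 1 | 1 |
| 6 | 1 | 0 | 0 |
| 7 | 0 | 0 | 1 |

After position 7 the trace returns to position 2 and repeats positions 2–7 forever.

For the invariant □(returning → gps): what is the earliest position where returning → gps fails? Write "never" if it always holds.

Check returning → gps at each position in order: 0 ✓, 1 ✓, 2 ✓, 3 ✓, 4 ✓.
At position 5 the labels are {armed, returning}, so returning → gps is false there. This is the first violation.

5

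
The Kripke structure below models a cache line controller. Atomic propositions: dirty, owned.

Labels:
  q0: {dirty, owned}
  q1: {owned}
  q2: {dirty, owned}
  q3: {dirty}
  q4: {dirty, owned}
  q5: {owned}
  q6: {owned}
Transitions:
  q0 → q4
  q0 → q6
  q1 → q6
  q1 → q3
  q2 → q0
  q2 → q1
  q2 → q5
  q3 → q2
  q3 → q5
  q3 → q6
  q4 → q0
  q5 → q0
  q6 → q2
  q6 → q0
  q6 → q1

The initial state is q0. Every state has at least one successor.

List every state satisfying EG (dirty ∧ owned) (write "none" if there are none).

{q0, q2, q4}

States satisfying dirty ∧ owned: {q0, q2, q4}.
States satisfying EG (dirty ∧ owned): {q0, q2, q4}.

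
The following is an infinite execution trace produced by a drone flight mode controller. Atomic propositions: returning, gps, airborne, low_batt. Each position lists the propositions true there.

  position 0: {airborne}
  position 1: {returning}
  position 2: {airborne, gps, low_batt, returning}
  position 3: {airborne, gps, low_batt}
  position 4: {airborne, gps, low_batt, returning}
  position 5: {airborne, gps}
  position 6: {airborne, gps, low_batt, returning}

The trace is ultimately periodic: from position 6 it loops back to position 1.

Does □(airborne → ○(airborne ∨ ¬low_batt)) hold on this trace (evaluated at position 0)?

airborne → ○(airborne ∨ ¬low_batt) holds at every position 0..6, and those are all positions ever visited, so □(airborne → ○(airborne ∨ ¬low_batt)) holds.
Positions where airborne holds: 0, 2, 3, 4, 5, 6.
Check ○(airborne ∨ ¬low_batt) at each: 0→ok, 2→ok, 3→ok, 4→ok, 5→ok, 6→ok.

Satisfied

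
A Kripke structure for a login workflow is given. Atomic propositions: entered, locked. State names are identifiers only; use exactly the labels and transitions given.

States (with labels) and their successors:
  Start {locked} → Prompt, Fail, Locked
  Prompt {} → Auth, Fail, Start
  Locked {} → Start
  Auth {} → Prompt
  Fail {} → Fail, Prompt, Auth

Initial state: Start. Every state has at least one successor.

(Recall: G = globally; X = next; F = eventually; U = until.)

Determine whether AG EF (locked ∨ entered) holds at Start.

Satisfied

States satisfying EF (locked ∨ entered): {Start, Prompt, Locked, Auth, Fail}.
States satisfying AG EF (locked ∨ entered): {Start, Prompt, Locked, Auth, Fail}.
Every state reachable from Start satisfies EF (locked ∨ entered).
Start ∈ Sat(AG EF (locked ∨ entered)).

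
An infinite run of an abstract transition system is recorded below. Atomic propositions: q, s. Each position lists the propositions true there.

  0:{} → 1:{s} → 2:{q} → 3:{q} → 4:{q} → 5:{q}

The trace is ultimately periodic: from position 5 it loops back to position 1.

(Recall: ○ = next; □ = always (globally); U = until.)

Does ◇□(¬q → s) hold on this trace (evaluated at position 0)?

Satisfied

□(¬q → s) holds at position 1, which is reachable from 0, so ◇□(¬q → s) holds.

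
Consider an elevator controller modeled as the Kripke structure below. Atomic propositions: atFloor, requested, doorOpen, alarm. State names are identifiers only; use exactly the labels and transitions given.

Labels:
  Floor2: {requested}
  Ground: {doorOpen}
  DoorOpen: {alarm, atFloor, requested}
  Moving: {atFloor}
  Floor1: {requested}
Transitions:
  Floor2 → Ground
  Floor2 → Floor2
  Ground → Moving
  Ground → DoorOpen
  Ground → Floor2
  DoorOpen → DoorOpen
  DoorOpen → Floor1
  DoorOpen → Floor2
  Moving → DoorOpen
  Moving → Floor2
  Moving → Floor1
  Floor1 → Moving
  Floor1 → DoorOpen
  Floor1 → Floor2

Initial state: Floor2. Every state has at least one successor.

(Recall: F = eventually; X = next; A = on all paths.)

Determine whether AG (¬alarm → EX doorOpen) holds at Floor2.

States satisfying ¬alarm → EX doorOpen: {Floor2, DoorOpen}.
States satisfying AG (¬alarm → EX doorOpen): ∅.
Floor1 is reachable from Floor2 and violates ¬alarm → EX doorOpen, so AG fails at Floor2.
Floor2 ∉ Sat(AG (¬alarm → EX doorOpen)).

Does not hold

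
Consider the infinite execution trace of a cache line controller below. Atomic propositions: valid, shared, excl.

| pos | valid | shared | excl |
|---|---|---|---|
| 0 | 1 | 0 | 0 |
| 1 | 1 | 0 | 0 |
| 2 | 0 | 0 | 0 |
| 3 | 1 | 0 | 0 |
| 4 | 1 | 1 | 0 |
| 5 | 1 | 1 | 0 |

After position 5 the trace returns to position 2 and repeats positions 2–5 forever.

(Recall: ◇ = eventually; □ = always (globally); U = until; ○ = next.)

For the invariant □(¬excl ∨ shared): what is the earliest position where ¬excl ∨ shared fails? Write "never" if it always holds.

¬excl ∨ shared holds at every position 0..5, and those are all the positions the trace ever visits, so the invariant □(¬excl ∨ shared) is never violated.

never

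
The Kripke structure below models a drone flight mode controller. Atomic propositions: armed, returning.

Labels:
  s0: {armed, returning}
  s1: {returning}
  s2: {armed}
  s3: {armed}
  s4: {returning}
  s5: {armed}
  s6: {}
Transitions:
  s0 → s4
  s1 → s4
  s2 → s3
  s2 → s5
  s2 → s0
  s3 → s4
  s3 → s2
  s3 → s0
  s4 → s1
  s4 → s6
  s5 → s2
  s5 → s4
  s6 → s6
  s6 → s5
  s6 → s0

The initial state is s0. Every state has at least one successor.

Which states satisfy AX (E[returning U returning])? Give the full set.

States satisfying E[returning U returning]: {s0, s1, s4}.
States satisfying AX (E[returning U returning]): {s0, s1}.

{s0, s1}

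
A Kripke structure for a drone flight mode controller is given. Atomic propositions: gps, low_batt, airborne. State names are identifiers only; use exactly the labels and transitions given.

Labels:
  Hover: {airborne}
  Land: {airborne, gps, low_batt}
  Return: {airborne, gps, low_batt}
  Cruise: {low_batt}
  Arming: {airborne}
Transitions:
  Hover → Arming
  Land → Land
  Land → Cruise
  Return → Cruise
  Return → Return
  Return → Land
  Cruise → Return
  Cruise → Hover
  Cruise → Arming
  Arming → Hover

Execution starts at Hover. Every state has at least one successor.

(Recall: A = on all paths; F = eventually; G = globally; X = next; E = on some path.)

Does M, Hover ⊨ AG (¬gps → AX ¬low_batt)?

Holds

States satisfying ¬gps → AX ¬low_batt: {Hover, Land, Return, Arming}.
States satisfying AG (¬gps → AX ¬low_batt): {Hover, Arming}.
Every state reachable from Hover satisfies ¬gps → AX ¬low_batt.
Hover ∈ Sat(AG (¬gps → AX ¬low_batt)).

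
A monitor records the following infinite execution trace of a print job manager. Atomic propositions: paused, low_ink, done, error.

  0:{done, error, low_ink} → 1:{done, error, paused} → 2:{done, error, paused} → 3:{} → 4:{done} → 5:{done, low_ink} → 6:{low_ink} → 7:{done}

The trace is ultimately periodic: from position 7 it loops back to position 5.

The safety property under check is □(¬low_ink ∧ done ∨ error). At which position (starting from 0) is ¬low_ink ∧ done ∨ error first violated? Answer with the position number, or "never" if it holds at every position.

Check ¬low_ink ∧ done ∨ error at each position in order: 0 ✓, 1 ✓, 2 ✓.
At position 3 the labels are {}, so ¬low_ink ∧ done ∨ error is false there. This is the first violation.

3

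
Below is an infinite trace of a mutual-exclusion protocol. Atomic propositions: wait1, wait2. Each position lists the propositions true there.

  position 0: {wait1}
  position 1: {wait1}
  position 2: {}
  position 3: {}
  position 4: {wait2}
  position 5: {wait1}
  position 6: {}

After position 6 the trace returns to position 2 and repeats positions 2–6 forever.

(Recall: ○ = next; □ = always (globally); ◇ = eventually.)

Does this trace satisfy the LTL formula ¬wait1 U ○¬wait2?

Satisfied

Walking from position 0: ○¬wait2 first holds at position 0, and ¬wait1 holds at every earlier position along the way, so ¬wait1 U ○¬wait2 holds.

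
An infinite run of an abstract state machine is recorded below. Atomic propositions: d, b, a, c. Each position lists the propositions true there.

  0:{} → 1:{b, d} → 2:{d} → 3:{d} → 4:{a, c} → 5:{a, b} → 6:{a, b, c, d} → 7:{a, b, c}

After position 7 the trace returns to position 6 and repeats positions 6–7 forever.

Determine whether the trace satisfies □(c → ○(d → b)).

c → ○(d → b) holds at every position 0..7, and those are all positions ever visited, so □(c → ○(d → b)) holds.
Positions where c holds: 4, 6, 7.
Check ○(d → b) at each: 4→ok, 6→ok, 7→ok.

Satisfied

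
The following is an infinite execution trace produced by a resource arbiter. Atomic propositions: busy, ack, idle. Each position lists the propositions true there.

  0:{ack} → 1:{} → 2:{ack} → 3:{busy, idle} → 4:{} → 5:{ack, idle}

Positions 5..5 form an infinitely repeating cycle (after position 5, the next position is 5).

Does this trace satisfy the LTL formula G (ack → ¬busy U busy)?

ack → ¬busy U busy must hold at every position from 0 onward. It fails at position 5, so G (ack → ¬busy U busy) is false.
Positions where ack holds: 0, 2, 5.
Check ¬busy U busy at each: 0→ok, 2→ok, 5→fails.

Does not hold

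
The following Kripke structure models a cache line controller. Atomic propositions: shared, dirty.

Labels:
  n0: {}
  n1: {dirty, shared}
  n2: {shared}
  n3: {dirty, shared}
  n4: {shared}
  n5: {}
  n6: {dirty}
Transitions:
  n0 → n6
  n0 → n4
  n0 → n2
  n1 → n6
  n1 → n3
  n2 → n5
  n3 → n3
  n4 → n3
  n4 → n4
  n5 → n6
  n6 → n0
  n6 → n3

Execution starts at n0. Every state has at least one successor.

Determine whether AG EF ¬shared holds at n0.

Violated

States satisfying EF ¬shared: {n0, n1, n2, n5, n6}.
States satisfying AG EF ¬shared: ∅.
n3 is reachable from n0 and violates EF ¬shared, so AG fails at n0.
n0 ∉ Sat(AG EF ¬shared).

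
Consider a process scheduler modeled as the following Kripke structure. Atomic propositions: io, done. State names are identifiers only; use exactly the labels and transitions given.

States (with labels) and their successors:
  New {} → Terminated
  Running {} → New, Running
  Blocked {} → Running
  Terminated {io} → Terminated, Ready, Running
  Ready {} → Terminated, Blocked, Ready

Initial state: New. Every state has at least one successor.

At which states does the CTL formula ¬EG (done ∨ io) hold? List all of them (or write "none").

States satisfying done ∨ io: {Terminated}.
States satisfying EG (done ∨ io): {Terminated}.
States satisfying ¬EG (done ∨ io): {New, Running, Blocked, Ready}.

{New, Running, Blocked, Ready}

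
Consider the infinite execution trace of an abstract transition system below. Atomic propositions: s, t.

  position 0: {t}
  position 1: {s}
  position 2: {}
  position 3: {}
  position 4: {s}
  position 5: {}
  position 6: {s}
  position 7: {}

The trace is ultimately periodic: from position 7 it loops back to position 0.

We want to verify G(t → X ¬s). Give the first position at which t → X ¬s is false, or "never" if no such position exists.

At position 0 the labels are {t} and the next position 1 has {s}, so t → X ¬s is false there. This is the first violation.

0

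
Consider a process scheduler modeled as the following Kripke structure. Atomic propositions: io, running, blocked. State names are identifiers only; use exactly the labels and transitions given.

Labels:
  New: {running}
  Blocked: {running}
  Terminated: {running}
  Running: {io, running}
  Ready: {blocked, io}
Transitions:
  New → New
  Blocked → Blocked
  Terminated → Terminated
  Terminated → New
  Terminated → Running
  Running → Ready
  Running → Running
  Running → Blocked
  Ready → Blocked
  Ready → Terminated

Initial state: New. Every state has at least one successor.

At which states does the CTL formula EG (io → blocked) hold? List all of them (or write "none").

{New, Blocked, Terminated, Ready}

States satisfying io → blocked: {New, Blocked, Terminated, Ready}.
States satisfying EG (io → blocked): {New, Blocked, Terminated, Ready}.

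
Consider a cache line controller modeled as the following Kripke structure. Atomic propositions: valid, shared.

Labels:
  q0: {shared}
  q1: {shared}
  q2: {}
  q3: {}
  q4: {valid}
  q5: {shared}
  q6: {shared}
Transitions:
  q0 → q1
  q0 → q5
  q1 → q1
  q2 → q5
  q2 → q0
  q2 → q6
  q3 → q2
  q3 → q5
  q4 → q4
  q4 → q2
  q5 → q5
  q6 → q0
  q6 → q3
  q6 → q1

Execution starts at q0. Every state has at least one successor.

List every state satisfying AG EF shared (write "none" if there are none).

States satisfying EF shared: {q0, q1, q2, q3, q4, q5, q6}.
States satisfying AG EF shared: {q0, q1, q2, q3, q4, q5, q6}.

{q0, q1, q2, q3, q4, q5, q6}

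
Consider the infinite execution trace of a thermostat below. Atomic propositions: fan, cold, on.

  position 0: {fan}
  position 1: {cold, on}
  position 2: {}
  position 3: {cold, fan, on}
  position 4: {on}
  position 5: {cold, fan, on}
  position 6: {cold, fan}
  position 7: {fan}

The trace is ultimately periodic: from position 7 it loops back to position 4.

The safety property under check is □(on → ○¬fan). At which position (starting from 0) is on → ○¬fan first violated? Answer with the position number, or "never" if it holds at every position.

Check on → ○¬fan at each position in order: 0 ✓, 1 ✓, 2 ✓, 3 ✓.
At position 4 the labels are {on} and the next position 5 has {cold, fan, on}, so on → ○¬fan is false there. This is the first violation.

4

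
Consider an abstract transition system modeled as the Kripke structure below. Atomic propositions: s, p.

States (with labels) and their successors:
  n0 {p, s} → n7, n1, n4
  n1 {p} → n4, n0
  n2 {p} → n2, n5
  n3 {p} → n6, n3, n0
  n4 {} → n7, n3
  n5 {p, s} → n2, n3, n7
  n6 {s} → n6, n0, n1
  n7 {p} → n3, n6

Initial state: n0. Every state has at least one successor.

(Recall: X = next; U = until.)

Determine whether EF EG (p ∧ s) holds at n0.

Does not hold

States satisfying EG (p ∧ s): ∅.
States satisfying EF EG (p ∧ s): ∅.
No suitable path/successor from n0 witnesses the formula.
n0 ∉ Sat(EF EG (p ∧ s)).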